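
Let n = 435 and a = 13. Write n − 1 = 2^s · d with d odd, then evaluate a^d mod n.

28

n − 1 = 434 = 2^1 · 217, so s = 1 and d = 217.
By repeated squaring, 13^217 ≡ 28 (mod 435).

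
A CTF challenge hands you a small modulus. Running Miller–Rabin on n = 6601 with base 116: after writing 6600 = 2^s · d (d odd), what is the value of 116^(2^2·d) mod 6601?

4509

n − 1 = 6600 = 2^3 · 825, so s = 3 and d = 825.
x_0 = 116^825 mod 6601 = 2416.
x_1 = 2416^2 mod 6601 = 1772.
x_2 = 1772^2 mod 6601 = 4509.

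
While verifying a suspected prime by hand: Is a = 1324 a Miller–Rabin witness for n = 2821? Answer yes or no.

n − 1 = 2820 = 2^2 · 705, so s = 2 and d = 705.
x_0 = 1324^705 mod 2821 = 1828.
x_0 is neither 1 nor 2820, so continue squaring.
x_1 = 1828^2 mod 2821 = 1520.
Reached i = s−1 = 1 without hitting −1: 1324 is a Miller–Rabin witness and 2821 is composite.

yes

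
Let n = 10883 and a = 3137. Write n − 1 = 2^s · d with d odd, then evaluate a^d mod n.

1

n − 1 = 10882 = 2^1 · 5441, so s = 1 and d = 5441.
By repeated squaring, 3137^5441 ≡ 1 (mod 10883).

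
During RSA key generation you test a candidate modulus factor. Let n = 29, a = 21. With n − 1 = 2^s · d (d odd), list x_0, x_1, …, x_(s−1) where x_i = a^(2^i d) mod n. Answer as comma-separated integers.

12, 28

n − 1 = 28 = 2^2 · 7, so s = 2 and d = 7.
x_0 = 21^7 mod 29 = 12.
x_1 = 12^2 mod 29 = 28.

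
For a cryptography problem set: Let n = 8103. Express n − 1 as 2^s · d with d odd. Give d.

Halving: 8102 → 4051; 4051 is odd.
So 8102 = 2^1 · 4051.

4051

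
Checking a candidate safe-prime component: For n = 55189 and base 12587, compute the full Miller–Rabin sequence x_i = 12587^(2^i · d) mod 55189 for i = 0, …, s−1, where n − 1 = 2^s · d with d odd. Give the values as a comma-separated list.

51350, 2458

n − 1 = 55188 = 2^2 · 13797, so s = 2 and d = 13797.
x_0 = 12587^13797 mod 55189 = 51350.
x_1 = 51350^2 mod 55189 = 2458.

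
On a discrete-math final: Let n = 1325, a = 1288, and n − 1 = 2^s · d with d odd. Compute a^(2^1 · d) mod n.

n − 1 = 1324 = 2^2 · 331, so s = 2 and d = 331.
Repeated squaring mod 1325: 1288^1 ≡ 1288, 1288^2 ≡ 44, 1288^4 ≡ 611, 1288^8 ≡ 996, 1288^16 ≡ 916, 1288^32 ≡ 331, 1288^64 ≡ 911, 1288^128 ≡ 471, 1288^256 ≡ 566.
331 = 256 + 64 + 8 + 2 + 1, so 1288^331 ≡ 566·911·996·44·1288 ≡ 437 (mod 1325).
x_0 = 437.
x_1 = 437^2 mod 1325 = 169.

169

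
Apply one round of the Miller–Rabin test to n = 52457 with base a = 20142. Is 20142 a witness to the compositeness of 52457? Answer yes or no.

no

n − 1 = 52456 = 2^3 · 6557, so s = 3 and d = 6557.
x_0 = 20142^6557 mod 52457 = 1.
x_0 = 1, so 20142 is not a witness.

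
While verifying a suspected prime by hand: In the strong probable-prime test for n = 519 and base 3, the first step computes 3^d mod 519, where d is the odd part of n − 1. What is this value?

n − 1 = 518 = 2^1 · 259, so s = 1 and d = 259.
3^259 mod 519 = 516.

516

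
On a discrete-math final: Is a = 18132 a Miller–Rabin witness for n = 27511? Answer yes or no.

no

n − 1 = 27510 = 2^1 · 13755, so s = 1 and d = 13755.
x_0 = 18132^13755 mod 27511 = 1.
x_0 = 1, so 18132 is not a witness.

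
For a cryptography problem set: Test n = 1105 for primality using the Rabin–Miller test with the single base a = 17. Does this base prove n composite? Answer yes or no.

n − 1 = 1104 = 2^4 · 69, so s = 4 and d = 69.
x_0 = 17^69 mod 1105 = 272.
x_0 is neither 1 nor 1104, so continue squaring.
x_1 = 272^2 mod 1105 = 1054.
x_2 = 1054^2 mod 1105 = 391.
x_3 = 391^2 mod 1105 = 391.
Reached i = s−1 = 3 without hitting −1: 17 is a Miller–Rabin witness and 1105 is composite.

yes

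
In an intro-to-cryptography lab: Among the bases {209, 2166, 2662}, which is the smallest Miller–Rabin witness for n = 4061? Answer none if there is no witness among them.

n − 1 = 4060 = 2^2 · 1015, so s = 2 and d = 1015.
Base 209: x_0 = 209^1015 mod 4061 = 4060. x_0 = 4060 ≡ −1, so 209 is not a witness.
Base 2166: x_0 = 2166^1015 mod 4061 = 4060. x_0 = 4060 ≡ −1, so 2166 is not a witness.
Base 2662: x_0 = 2662^1015 mod 4061 = 4060. x_0 = 4060 ≡ −1, so 2662 is not a witness.
No listed base is a witness for 4061.

none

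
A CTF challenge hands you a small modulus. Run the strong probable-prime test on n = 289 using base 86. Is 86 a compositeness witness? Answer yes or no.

yes

n − 1 = 288 = 2^5 · 9, so s = 5 and d = 9.
By repeated squaring, 86^9 ≡ 188 (mod 289).
x_0 = 86^9 mod 289 = 188.
x_0 is neither 1 nor 288, so continue squaring.
x_1 = 188^2 mod 289 = 86.
x_2 = 86^2 mod 289 = 171.
x_3 = 171^2 mod 289 = 52.
x_4 = 52^2 mod 289 = 103.
Reached i = s−1 = 4 without hitting −1: 86 is a Miller–Rabin witness and 289 is composite.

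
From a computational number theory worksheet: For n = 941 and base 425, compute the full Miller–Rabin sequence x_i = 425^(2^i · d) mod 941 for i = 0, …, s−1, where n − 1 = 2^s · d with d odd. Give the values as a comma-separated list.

n − 1 = 940 = 2^2 · 235, so s = 2 and d = 235.
x_0 = 425^235 mod 941 = 97.
x_1 = 97^2 mod 941 = 940.

97, 940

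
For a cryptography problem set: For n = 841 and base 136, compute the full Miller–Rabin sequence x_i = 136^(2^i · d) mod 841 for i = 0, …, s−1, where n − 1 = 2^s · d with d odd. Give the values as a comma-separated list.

n − 1 = 840 = 2^3 · 105, so s = 3 and d = 105.
x_0 = 136^105 mod 841 = 30.
x_1 = 30^2 mod 841 = 59.
x_2 = 59^2 mod 841 = 117.

30, 59, 117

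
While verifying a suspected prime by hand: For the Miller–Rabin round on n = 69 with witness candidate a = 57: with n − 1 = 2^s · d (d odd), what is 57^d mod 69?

60

n − 1 = 68 = 2^2 · 17, so s = 2 and d = 17.
57^17 mod 69 = 60.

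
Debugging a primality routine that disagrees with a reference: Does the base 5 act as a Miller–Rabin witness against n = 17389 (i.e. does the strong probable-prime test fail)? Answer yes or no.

no

n − 1 = 17388 = 2^2 · 4347, so s = 2 and d = 4347.
Repeated squaring mod 17389: 5^1 ≡ 5, 5^2 ≡ 25, 5^4 ≡ 625, 5^8 ≡ 8067, 5^16 ≡ 6851, 5^32 ≡ 3290, 5^64 ≡ 8142, 5^128 ≡ 5296, 5^256 ≡ 16548, 5^512 ≡ 11721, 5^1024 ≡ 8741, 5^2048 ≡ 15204, 5^4096 ≡ 9639.
4347 = 4096 + 128 + 64 + 32 + 16 + 8 + 2 + 1, so 5^4347 ≡ 9639·5296·8142·3290·6851·8067·25·5 ≡ 17388 (mod 17389).
x_0 = 5^4347 mod 17389 = 17388.
x_0 = 17388 ≡ −1, so 5 is not a witness.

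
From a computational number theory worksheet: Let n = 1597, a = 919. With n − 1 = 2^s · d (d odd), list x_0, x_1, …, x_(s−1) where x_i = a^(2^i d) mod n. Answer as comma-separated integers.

610, 1596

n − 1 = 1596 = 2^2 · 399, so s = 2 and d = 399.
x_0 = 919^399 mod 1597 = 610.
x_1 = 610^2 mod 1597 = 1596.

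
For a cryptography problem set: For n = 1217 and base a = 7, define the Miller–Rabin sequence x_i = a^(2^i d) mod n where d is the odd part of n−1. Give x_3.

n − 1 = 1216 = 2^6 · 19, so s = 6 and d = 19.
Repeated squaring mod 1217: 7^1 ≡ 7, 7^2 ≡ 49, 7^4 ≡ 1184, 7^8 ≡ 1089, 7^16 ≡ 563.
19 = 16 + 2 + 1, so 7^19 ≡ 563·49·7 ≡ 823 (mod 1217).
x_0 = 823.
x_1 = 823^2 mod 1217 = 677.
x_2 = 677^2 mod 1217 = 737.
x_3 = 737^2 mod 1217 = 387.

387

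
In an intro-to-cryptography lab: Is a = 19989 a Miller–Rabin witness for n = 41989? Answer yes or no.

n − 1 = 41988 = 2^2 · 10497, so s = 2 and d = 10497.
Repeated squaring mod 41989: 19989^1 ≡ 19989, 19989^2 ≡ 34786, 19989^4 ≡ 26794, 19989^8 ≡ 32503, 19989^16 ≡ 1769, 19989^32 ≡ 22175, 19989^64 ≡ 39435, 19989^128 ≡ 14621, 19989^256 ≡ 7642, 19989^512 ≡ 35454, 19989^1024 ≡ 3412, 19989^2048 ≡ 10791, 19989^4096 ≡ 10184, 19989^8192 ≡ 1026.
10497 = 8192 + 2048 + 256 + 1, so 19989^10497 ≡ 1026·10791·7642·19989 ≡ 7474 (mod 41989).
x_0 = 19989^10497 mod 41989 = 7474.
x_0 is neither 1 nor 41988, so continue squaring.
x_1 = 7474^2 mod 41989 = 15306.
Reached i = s−1 = 1 without hitting −1: 19989 is a Miller–Rabin witness and 41989 is composite.

yes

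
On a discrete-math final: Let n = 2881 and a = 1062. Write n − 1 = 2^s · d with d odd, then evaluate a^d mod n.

n − 1 = 2880 = 2^6 · 45, so s = 6 and d = 45.
Repeated squaring mod 2881: 1062^1 ≡ 1062, 1062^2 ≡ 1373, 1062^4 ≡ 955, 1062^8 ≡ 1629, 1062^16 ≡ 240, 1062^32 ≡ 2861.
45 = 32 + 8 + 4 + 1, so 1062^45 ≡ 2861·1629·955·1062 ≡ 2189 (mod 2881).

2189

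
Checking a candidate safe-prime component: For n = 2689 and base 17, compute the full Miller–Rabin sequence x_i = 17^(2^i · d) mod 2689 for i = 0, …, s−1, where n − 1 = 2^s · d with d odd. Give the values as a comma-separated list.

n − 1 = 2688 = 2^7 · 21, so s = 7 and d = 21.
x_0 = 17^21 mod 2689 = 1597.
x_1 = 1597^2 mod 2689 = 1237.
x_2 = 1237^2 mod 2689 = 128.
x_3 = 128^2 mod 2689 = 250.
x_4 = 250^2 mod 2689 = 653.
x_5 = 653^2 mod 2689 = 1547.
x_6 = 1547^2 mod 2689 = 2688.

1597, 1237, 128, 250, 653, 1547, 2688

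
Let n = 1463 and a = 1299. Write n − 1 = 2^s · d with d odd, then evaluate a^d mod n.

562

n − 1 = 1462 = 2^1 · 731, so s = 1 and d = 731.
Repeated squaring mod 1463: 1299^1 ≡ 1299, 1299^2 ≡ 562, 1299^4 ≡ 1299, 1299^8 ≡ 562, 1299^16 ≡ 1299, 1299^32 ≡ 562, 1299^64 ≡ 1299, 1299^128 ≡ 562, 1299^256 ≡ 1299, 1299^512 ≡ 562.
731 = 512 + 128 + 64 + 16 + 8 + 2 + 1, so 1299^731 ≡ 562·562·1299·1299·562·562·1299 ≡ 562 (mod 1463).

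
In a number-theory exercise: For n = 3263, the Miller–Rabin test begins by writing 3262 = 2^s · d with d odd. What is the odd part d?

Halving: 3262 → 1631; 1631 is odd.
So 3262 = 2^1 · 1631.

1631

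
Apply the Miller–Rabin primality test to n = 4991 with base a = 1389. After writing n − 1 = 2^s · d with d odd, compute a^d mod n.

439

n − 1 = 4990 = 2^1 · 2495, so s = 1 and d = 2495.
1389^2495 mod 4991 = 439.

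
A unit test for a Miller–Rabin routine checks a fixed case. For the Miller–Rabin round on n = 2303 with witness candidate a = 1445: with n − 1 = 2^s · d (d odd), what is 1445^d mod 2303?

82

n − 1 = 2302 = 2^1 · 1151, so s = 1 and d = 1151.
1445^1151 mod 2303 = 82.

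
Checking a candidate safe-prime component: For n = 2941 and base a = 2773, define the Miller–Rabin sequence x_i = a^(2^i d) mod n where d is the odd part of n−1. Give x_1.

1220

n − 1 = 2940 = 2^2 · 735, so s = 2 and d = 735.
x_0 = 2773^735 mod 2941 = 689.
x_1 = 689^2 mod 2941 = 1220.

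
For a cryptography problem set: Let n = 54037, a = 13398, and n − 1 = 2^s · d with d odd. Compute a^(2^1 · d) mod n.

n − 1 = 54036 = 2^2 · 13509, so s = 2 and d = 13509.
x_0 = 13398^13509 mod 54037 = 1.
x_1 = 1^2 mod 54037 = 1.

1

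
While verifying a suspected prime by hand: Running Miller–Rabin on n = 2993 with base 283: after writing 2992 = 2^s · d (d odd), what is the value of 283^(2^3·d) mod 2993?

n − 1 = 2992 = 2^4 · 187, so s = 4 and d = 187.
x_0 = 283^187 mod 2993 = 1451.
x_1 = 1451^2 mod 2993 = 1322.
x_2 = 1322^2 mod 2993 = 2765.
x_3 = 2765^2 mod 2993 = 1103.

1103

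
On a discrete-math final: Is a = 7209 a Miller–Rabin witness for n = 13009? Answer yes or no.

n − 1 = 13008 = 2^4 · 813, so s = 4 and d = 813.
By repeated squaring, 7209^813 ≡ 9603 (mod 13009).
x_0 = 7209^813 mod 13009 = 9603.
x_0 is neither 1 nor 13008, so continue squaring.
x_1 = 9603^2 mod 13009 = 9817.
x_2 = 9817^2 mod 13009 = 2817.
x_3 = 2817^2 mod 13009 = 13008.
x_3 ≡ −1, so 7209 is not a witness.

no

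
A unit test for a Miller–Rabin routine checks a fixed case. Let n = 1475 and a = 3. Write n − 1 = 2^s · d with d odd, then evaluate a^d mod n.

n − 1 = 1474 = 2^1 · 737, so s = 1 and d = 737.
By repeated squaring, 3^737 ≡ 913 (mod 1475).

913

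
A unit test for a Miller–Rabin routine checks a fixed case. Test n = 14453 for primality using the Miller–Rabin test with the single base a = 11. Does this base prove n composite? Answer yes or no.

n − 1 = 14452 = 2^2 · 3613, so s = 2 and d = 3613.
x_0 = 11^3613 mod 14453 = 12465.
x_0 is neither 1 nor 14452, so continue squaring.
x_1 = 12465^2 mod 14453 = 6475.
Reached i = s−1 = 1 without hitting −1: 11 is a Miller–Rabin witness and 14453 is composite.

yes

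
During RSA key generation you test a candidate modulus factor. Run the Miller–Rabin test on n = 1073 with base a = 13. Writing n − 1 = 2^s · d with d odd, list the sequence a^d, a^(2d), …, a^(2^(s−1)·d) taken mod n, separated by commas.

n − 1 = 1072 = 2^4 · 67, so s = 4 and d = 67.
x_0 = 13^67 mod 1073 = 758.
x_1 = 758^2 mod 1073 = 509.
x_2 = 509^2 mod 1073 = 488.
x_3 = 488^2 mod 1073 = 1011.

758, 509, 488, 1011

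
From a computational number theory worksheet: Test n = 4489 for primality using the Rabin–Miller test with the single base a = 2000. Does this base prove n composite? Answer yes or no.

yes

n − 1 = 4488 = 2^3 · 561, so s = 3 and d = 561.
x_0 = 2000^561 mod 4489 = 1406.
x_0 is neither 1 nor 4488, so continue squaring.
x_1 = 1406^2 mod 4489 = 1676.
x_2 = 1676^2 mod 4489 = 3351.
Reached i = s−1 = 2 without hitting −1: 2000 is a Miller–Rabin witness and 4489 is composite.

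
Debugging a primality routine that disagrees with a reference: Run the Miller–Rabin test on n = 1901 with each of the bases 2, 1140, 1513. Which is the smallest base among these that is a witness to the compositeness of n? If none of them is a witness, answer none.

n − 1 = 1900 = 2^2 · 475, so s = 2 and d = 475.
Base 2: x_0 = 2^475 mod 1901 = 1683. x_0 is neither 1 nor 1900, so continue squaring. x_1 = 1683^2 mod 1901 = 1900. x_1 ≡ −1, so 2 is not a witness.
Base 1140: x_0 = 1140^475 mod 1901 = 218. x_0 is neither 1 nor 1900, so continue squaring. x_1 = 218^2 mod 1901 = 1900. x_1 ≡ −1, so 1140 is not a witness.
Base 1513: x_0 = 1513^475 mod 1901 = 218. x_0 is neither 1 nor 1900, so continue squaring. x_1 = 218^2 mod 1901 = 1900. x_1 ≡ −1, so 1513 is not a witness.
No listed base is a witness for 1901.

none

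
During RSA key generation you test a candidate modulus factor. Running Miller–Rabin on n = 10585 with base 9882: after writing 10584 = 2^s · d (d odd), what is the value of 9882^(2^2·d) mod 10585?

n − 1 = 10584 = 2^3 · 1323, so s = 3 and d = 1323.
x_0 = 9882^1323 mod 10585 = 8003.
x_1 = 8003^2 mod 10585 = 8759.
x_2 = 8759^2 mod 10585 = 1.

1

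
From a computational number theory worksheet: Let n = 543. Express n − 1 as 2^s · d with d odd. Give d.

Halving: 542 → 271; 271 is odd.
So 542 = 2^1 · 271.

271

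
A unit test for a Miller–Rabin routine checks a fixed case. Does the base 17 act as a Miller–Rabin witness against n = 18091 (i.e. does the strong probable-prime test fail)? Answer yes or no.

n − 1 = 18090 = 2^1 · 9045, so s = 1 and d = 9045.
x_0 = 17^9045 mod 18091 = 14673.
x_0 ∉ {1, 18090} and s = 1, so 17 is a Miller–Rabin witness and 18091 is composite.

yes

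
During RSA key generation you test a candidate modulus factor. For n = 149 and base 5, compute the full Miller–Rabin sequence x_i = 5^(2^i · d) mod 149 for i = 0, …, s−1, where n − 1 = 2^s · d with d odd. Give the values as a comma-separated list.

n − 1 = 148 = 2^2 · 37, so s = 2 and d = 37.
x_0 = 5^37 mod 149 = 1.
x_1 = 1^2 mod 149 = 1.

1, 1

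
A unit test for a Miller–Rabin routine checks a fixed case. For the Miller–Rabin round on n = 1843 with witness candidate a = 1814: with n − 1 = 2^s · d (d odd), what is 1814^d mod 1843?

n − 1 = 1842 = 2^1 · 921, so s = 1 and d = 921.
1814^921 mod 1843 = 368.

368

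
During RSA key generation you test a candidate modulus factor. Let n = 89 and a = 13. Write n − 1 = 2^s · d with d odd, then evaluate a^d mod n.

n − 1 = 88 = 2^3 · 11, so s = 3 and d = 11.
13^11 mod 89 = 77.

77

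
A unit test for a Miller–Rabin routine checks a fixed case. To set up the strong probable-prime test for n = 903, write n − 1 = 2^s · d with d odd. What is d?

Halving: 902 → 451; 451 is odd.
So 902 = 2^1 · 451.

451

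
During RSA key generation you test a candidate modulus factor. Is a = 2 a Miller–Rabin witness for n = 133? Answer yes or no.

n − 1 = 132 = 2^2 · 33, so s = 2 and d = 33.
x_0 = 2^33 mod 133 = 50.
x_0 is neither 1 nor 132, so continue squaring.
x_1 = 50^2 mod 133 = 106.
Reached i = s−1 = 1 without hitting −1: 2 is a Miller–Rabin witness and 133 is composite.

yes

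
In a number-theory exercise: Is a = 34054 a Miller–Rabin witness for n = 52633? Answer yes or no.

n − 1 = 52632 = 2^3 · 6579, so s = 3 and d = 6579.
x_0 = 34054^6579 mod 52633 = 26060.
x_0 is neither 1 nor 52632, so continue squaring.
x_1 = 26060^2 mod 52633 = 1.
x_1 = 1 but x_0 ≠ ±1, a nontrivial square root of 1 — 34054 is a witness and 52633 is composite.

yes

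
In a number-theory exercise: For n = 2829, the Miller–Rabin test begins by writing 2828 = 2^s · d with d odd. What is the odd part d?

Halving: 2828 → 1414 → 707; 707 is odd.
So 2828 = 2^2 · 707.

707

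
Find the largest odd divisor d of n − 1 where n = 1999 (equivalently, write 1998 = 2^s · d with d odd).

999

Halving: 1998 → 999; 999 is odd.
So 1998 = 2^1 · 999.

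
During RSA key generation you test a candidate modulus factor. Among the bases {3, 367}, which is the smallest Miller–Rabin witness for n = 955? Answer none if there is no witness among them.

3

n − 1 = 954 = 2^1 · 477, so s = 1 and d = 477.
Base 3: x_0 = 3^477 mod 955 = 773. x_0 ∉ {1, 954} and s = 1, so 3 is a Miller–Rabin witness and 955 is composite.
Base 367: x_0 = 367^477 mod 955 = 157. x_0 ∉ {1, 954} and s = 1, so 367 is a Miller–Rabin witness and 955 is composite.
The smallest witness among the given bases is 3.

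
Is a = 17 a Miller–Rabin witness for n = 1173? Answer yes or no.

yes

n − 1 = 1172 = 2^2 · 293, so s = 2 and d = 293.
x_0 = 17^293 mod 1173 = 986.
x_0 is neither 1 nor 1172, so continue squaring.
x_1 = 986^2 mod 1173 = 952.
Reached i = s−1 = 1 without hitting −1: 17 is a Miller–Rabin witness and 1173 is composite.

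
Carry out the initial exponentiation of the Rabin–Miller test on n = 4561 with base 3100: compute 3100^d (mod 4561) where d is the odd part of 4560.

2205

n − 1 = 4560 = 2^4 · 285, so s = 4 and d = 285.
By repeated squaring, 3100^285 ≡ 2205 (mod 4561).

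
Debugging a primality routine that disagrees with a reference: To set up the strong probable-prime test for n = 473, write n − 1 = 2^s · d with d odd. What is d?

Halving: 472 → 236 → 118 → 59; 59 is odd.
So 472 = 2^3 · 59.

59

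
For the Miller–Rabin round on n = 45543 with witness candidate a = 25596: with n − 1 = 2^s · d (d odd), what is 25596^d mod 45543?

14880

n − 1 = 45542 = 2^1 · 22771, so s = 1 and d = 22771.
25596^22771 mod 45543 = 14880.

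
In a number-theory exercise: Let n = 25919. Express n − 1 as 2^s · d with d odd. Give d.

Halving: 25918 → 12959; 12959 is odd.
So 25918 = 2^1 · 12959.

12959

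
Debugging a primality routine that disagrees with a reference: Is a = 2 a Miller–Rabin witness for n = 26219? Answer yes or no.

n − 1 = 26218 = 2^1 · 13109, so s = 1 and d = 13109.
x_0 = 2^13109 mod 26219 = 12906.
x_0 ∉ {1, 26218} and s = 1, so 2 is a Miller–Rabin witness and 26219 is composite.

yes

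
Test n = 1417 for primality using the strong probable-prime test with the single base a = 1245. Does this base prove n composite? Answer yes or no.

n − 1 = 1416 = 2^3 · 177, so s = 3 and d = 177.
x_0 = 1245^177 mod 1417 = 1416.
x_0 = 1416 ≡ −1, so 1245 is not a witness.

no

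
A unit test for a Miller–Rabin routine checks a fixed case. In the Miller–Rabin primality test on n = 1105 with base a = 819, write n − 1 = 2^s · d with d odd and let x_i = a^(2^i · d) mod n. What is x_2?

676

n − 1 = 1104 = 2^4 · 69, so s = 4 and d = 69.
x_0 = 819^69 mod 1105 = 39.
x_1 = 39^2 mod 1105 = 416.
x_2 = 416^2 mod 1105 = 676.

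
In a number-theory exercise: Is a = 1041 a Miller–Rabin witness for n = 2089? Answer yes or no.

n − 1 = 2088 = 2^3 · 261, so s = 3 and d = 261.
x_0 = 1041^261 mod 2089 = 572.
x_0 is neither 1 nor 2088, so continue squaring.
x_1 = 572^2 mod 2089 = 1300.
x_2 = 1300^2 mod 2089 = 2088.
x_2 ≡ −1, so 1041 is not a witness.

no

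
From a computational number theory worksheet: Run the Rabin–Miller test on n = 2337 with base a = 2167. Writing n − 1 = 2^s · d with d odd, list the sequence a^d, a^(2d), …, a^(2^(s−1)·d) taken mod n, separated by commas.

n − 1 = 2336 = 2^5 · 73, so s = 5 and d = 73.
x_0 = 2167^73 mod 2337 = 229.
x_1 = 229^2 mod 2337 = 1027.
x_2 = 1027^2 mod 2337 = 742.
x_3 = 742^2 mod 2337 = 1369.
x_4 = 1369^2 mod 2337 = 2224.

229, 1027, 742, 1369, 2224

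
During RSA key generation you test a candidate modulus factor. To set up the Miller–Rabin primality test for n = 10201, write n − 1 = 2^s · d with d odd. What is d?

Halving: 10200 → 5100 → 2550 → 1275; 1275 is odd.
So 10200 = 2^3 · 1275.

1275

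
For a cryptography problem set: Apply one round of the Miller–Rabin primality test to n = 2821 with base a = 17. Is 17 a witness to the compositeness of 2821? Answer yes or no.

no

n − 1 = 2820 = 2^2 · 705, so s = 2 and d = 705.
x_0 = 17^705 mod 2821 = 2820.
x_0 = 2820 ≡ −1, so 17 is not a witness.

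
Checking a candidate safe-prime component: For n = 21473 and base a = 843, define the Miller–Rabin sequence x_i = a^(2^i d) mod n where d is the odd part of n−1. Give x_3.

n − 1 = 21472 = 2^5 · 671, so s = 5 and d = 671.
x_0 = 843^671 mod 21473 = 16508.
x_1 = 16508^2 mod 21473 = 221.
x_2 = 221^2 mod 21473 = 5895.
x_3 = 5895^2 mod 21473 = 7711.

7711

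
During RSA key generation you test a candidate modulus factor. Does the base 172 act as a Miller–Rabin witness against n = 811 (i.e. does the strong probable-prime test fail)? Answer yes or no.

no

n − 1 = 810 = 2^1 · 405, so s = 1 and d = 405.
x_0 = 172^405 mod 811 = 1.
x_0 = 1, so 172 is not a witness.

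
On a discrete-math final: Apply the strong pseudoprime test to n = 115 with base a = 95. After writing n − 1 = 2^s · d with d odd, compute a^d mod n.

n − 1 = 114 = 2^1 · 57, so s = 1 and d = 57.
95^57 mod 115 = 55.

55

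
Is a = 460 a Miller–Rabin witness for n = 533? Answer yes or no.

n − 1 = 532 = 2^2 · 133, so s = 2 and d = 133.
x_0 = 460^133 mod 533 = 460.
x_0 is neither 1 nor 532, so continue squaring.
x_1 = 460^2 mod 533 = 532.
x_1 ≡ −1, so 460 is not a witness.

no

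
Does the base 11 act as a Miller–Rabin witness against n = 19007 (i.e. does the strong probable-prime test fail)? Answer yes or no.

yes

n − 1 = 19006 = 2^1 · 9503, so s = 1 and d = 9503.
x_0 = 11^9503 mod 19007 = 18964.
x_0 ∉ {1, 19006} and s = 1, so 11 is a Miller–Rabin witness and 19007 is composite.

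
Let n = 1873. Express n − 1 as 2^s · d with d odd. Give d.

117

Halving: 1872 → 936 → 468 → 234 → 117; 117 is odd.
So 1872 = 2^4 · 117.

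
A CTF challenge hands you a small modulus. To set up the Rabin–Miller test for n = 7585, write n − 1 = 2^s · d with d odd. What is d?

237

Halving: 7584 → 3792 → 1896 → 948 → 474 → 237; 237 is odd.
So 7584 = 2^5 · 237.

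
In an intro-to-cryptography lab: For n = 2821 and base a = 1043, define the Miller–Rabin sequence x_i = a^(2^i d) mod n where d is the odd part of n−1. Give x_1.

2016

n − 1 = 2820 = 2^2 · 705, so s = 2 and d = 705.
x_0 = 1043^705 mod 2821 = 2016.
x_1 = 2016^2 mod 2821 = 2016.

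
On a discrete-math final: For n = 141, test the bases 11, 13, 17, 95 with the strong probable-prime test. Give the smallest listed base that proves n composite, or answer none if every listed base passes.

n − 1 = 140 = 2^2 · 35, so s = 2 and d = 35.
Base 11: x_0 = 11^35 mod 141 = 41. x_0 is neither 1 nor 140, so continue squaring. x_1 = 41^2 mod 141 = 130. Reached i = s−1 = 1 without hitting −1: 11 is a Miller–Rabin witness and 141 is composite.
Base 13: x_0 = 13^35 mod 141 = 85. x_0 is neither 1 nor 140, so continue squaring. x_1 = 85^2 mod 141 = 34. Reached i = s−1 = 1 without hitting −1: 13 is a Miller–Rabin witness and 141 is composite.
Base 17: x_0 = 17^35 mod 141 = 8. x_0 is neither 1 nor 140, so continue squaring. x_1 = 8^2 mod 141 = 64. Reached i = s−1 = 1 without hitting −1: 17 is a Miller–Rabin witness and 141 is composite.
Base 95: x_0 = 95^35 mod 141 = 95. x_0 is neither 1 nor 140, so continue squaring. x_1 = 95^2 mod 141 = 1. x_1 = 1 but x_0 ≠ ±1, a nontrivial square root of 1 — 95 is a witness and 141 is composite.
The smallest witness among the given bases is 11.

11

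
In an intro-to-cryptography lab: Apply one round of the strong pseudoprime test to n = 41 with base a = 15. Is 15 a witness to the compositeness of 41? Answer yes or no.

n − 1 = 40 = 2^3 · 5, so s = 3 and d = 5.
Repeated squaring mod 41: 15^1 ≡ 15, 15^2 ≡ 20, 15^4 ≡ 31.
5 = 4 + 1, so 15^5 ≡ 31·15 ≡ 14 (mod 41).
x_0 = 15^5 mod 41 = 14.
x_0 is neither 1 nor 40, so continue squaring.
x_1 = 14^2 mod 41 = 32.
x_2 = 32^2 mod 41 = 40.
x_2 ≡ −1, so 15 is not a witness.

no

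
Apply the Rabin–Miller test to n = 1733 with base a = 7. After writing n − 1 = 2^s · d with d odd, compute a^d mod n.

n − 1 = 1732 = 2^2 · 433, so s = 2 and d = 433.
Repeated squaring mod 1733: 7^1 ≡ 7, 7^2 ≡ 49, 7^4 ≡ 668, 7^8 ≡ 843, 7^16 ≡ 119, 7^32 ≡ 297, 7^64 ≡ 1559, 7^128 ≡ 815, 7^256 ≡ 486.
433 = 256 + 128 + 32 + 16 + 1, so 7^433 ≡ 486·815·297·119·7 ≡ 1 (mod 1733).

1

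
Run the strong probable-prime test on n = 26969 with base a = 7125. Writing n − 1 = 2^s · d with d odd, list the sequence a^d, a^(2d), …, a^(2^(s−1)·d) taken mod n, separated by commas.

n − 1 = 26968 = 2^3 · 3371, so s = 3 and d = 3371.
x_0 = 7125^3371 mod 26969 = 4232.
x_1 = 4232^2 mod 26969 = 2408.
x_2 = 2408^2 mod 26969 = 129.

4232, 2408, 129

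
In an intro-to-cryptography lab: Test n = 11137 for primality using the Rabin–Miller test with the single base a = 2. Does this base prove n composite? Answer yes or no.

n − 1 = 11136 = 2^7 · 87, so s = 7 and d = 87.
x_0 = 2^87 mod 11137 = 911.
x_0 is neither 1 nor 11136, so continue squaring.
x_1 = 911^2 mod 11137 = 5783.
x_2 = 5783^2 mod 11137 = 9815.
x_3 = 9815^2 mod 11137 = 10312.
x_4 = 10312^2 mod 11137 = 1268.
x_5 = 1268^2 mod 11137 = 4096.
x_6 = 4096^2 mod 11137 = 4894.
Reached i = s−1 = 6 without hitting −1: 2 is a Miller–Rabin witness and 11137 is composite.

yes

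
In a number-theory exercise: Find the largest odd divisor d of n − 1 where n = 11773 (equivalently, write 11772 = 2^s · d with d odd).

2943

Halving: 11772 → 5886 → 2943; 2943 is odd.
So 11772 = 2^2 · 2943.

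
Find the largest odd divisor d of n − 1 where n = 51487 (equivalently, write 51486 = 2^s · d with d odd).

Halving: 51486 → 25743; 25743 is odd.
So 51486 = 2^1 · 25743.

25743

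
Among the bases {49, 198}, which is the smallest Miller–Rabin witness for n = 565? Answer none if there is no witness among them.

n − 1 = 564 = 2^2 · 141, so s = 2 and d = 141.
Base 49: x_0 = 49^141 mod 565 = 49. x_0 is neither 1 nor 564, so continue squaring. x_1 = 49^2 mod 565 = 141. Reached i = s−1 = 1 without hitting −1: 49 is a Miller–Rabin witness and 565 is composite.
Base 198: x_0 = 198^141 mod 565 = 198. x_0 is neither 1 nor 564, so continue squaring. x_1 = 198^2 mod 565 = 219. Reached i = s−1 = 1 without hitting −1: 198 is a Miller–Rabin witness and 565 is composite.
The smallest witness among the given bases is 49.

49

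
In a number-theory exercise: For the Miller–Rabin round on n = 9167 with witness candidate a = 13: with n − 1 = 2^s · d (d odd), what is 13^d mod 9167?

n − 1 = 9166 = 2^1 · 4583, so s = 1 and d = 4583.
13^4583 mod 9167 = 5119.

5119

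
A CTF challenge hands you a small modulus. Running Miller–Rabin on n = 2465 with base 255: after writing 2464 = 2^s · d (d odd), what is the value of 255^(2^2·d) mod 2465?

n − 1 = 2464 = 2^5 · 77, so s = 5 and d = 77.
x_0 = 255^77 mod 2465 = 1190.
x_1 = 1190^2 mod 2465 = 1190.
x_2 = 1190^2 mod 2465 = 1190.

1190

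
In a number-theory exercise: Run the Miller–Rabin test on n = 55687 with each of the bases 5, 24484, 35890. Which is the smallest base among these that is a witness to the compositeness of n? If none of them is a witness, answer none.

n − 1 = 55686 = 2^1 · 27843, so s = 1 and d = 27843.
Base 5: x_0 = 5^27843 mod 55687 = 44628. x_0 ∉ {1, 55686} and s = 1, so 5 is a Miller–Rabin witness and 55687 is composite.
Base 24484: x_0 = 24484^27843 mod 55687 = 18043. x_0 ∉ {1, 55686} and s = 1, so 24484 is a Miller–Rabin witness and 55687 is composite.
Base 35890: x_0 = 35890^27843 mod 55687 = 30569. x_0 ∉ {1, 55686} and s = 1, so 35890 is a Miller–Rabin witness and 55687 is composite.
The smallest witness among the given bases is 5.

5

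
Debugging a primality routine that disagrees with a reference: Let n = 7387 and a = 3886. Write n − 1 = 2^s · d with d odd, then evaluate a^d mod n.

2020

n − 1 = 7386 = 2^1 · 3693, so s = 1 and d = 3693.
3886^3693 mod 7387 = 2020.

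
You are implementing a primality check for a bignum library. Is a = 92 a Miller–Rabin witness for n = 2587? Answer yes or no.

no

n − 1 = 2586 = 2^1 · 1293, so s = 1 and d = 1293.
Repeated squaring mod 2587: 92^1 ≡ 92, 92^2 ≡ 703, 92^4 ≡ 92, 92^8 ≡ 703, 92^16 ≡ 92, 92^32 ≡ 703, 92^64 ≡ 92, 92^128 ≡ 703, 92^256 ≡ 92, 92^512 ≡ 703, 92^1024 ≡ 92.
1293 = 1024 + 256 + 8 + 4 + 1, so 92^1293 ≡ 92·92·703·92·92 ≡ 1 (mod 2587).
x_0 = 92^1293 mod 2587 = 1.
x_0 = 1, so 92 is not a witness.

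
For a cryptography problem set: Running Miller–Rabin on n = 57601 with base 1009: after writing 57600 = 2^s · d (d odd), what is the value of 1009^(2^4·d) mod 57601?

21746

n − 1 = 57600 = 2^8 · 225, so s = 8 and d = 225.
x_0 = 1009^225 mod 57601 = 27099.
x_1 = 27099^2 mod 57601 = 652.
x_2 = 652^2 mod 57601 = 21897.
x_3 = 21897^2 mod 57601 = 7885.
x_4 = 7885^2 mod 57601 = 21746.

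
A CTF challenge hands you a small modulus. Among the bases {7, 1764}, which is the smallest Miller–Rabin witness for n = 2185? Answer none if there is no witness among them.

7

n − 1 = 2184 = 2^3 · 273, so s = 3 and d = 273.
Base 7: x_0 = 7^273 mod 2185 = 1027. x_0 is neither 1 nor 2184, so continue squaring. x_1 = 1027^2 mod 2185 = 1559. x_2 = 1559^2 mod 2185 = 761. Reached i = s−1 = 2 without hitting −1: 7 is a Miller–Rabin witness and 2185 is composite.
Base 1764: x_0 = 1764^273 mod 2185 = 1664. x_0 is neither 1 nor 2184, so continue squaring. x_1 = 1664^2 mod 2185 = 501. x_2 = 501^2 mod 2185 = 1911. Reached i = s−1 = 2 without hitting −1: 1764 is a Miller–Rabin witness and 2185 is composite.
The smallest witness among the given bases is 7.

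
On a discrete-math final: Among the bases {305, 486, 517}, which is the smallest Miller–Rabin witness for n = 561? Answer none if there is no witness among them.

n − 1 = 560 = 2^4 · 35, so s = 4 and d = 35.
Base 305: x_0 = 305^35 mod 561 = 560. x_0 = 560 ≡ −1, so 305 is not a witness.
Base 486: x_0 = 486^35 mod 561 = 252. x_0 is neither 1 nor 560, so continue squaring. x_1 = 252^2 mod 561 = 111. x_2 = 111^2 mod 561 = 540. x_3 = 540^2 mod 561 = 441. Reached i = s−1 = 3 without hitting −1: 486 is a Miller–Rabin witness and 561 is composite.
Base 517: x_0 = 517^35 mod 561 = 88. x_0 is neither 1 nor 560, so continue squaring. x_1 = 88^2 mod 561 = 451. x_2 = 451^2 mod 561 = 319. x_3 = 319^2 mod 561 = 220. Reached i = s−1 = 3 without hitting −1: 517 is a Miller–Rabin witness and 561 is composite.
The smallest witness among the given bases is 486.

486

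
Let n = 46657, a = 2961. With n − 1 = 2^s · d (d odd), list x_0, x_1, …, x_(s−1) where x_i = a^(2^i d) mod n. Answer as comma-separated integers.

46214, 9621, 42810, 9140, 23570, 1

n − 1 = 46656 = 2^6 · 729, so s = 6 and d = 729.
x_0 = 2961^729 mod 46657 = 46214.
x_1 = 46214^2 mod 46657 = 9621.
x_2 = 9621^2 mod 46657 = 42810.
x_3 = 42810^2 mod 46657 = 9140.
x_4 = 9140^2 mod 46657 = 23570.
x_5 = 23570^2 mod 46657 = 1.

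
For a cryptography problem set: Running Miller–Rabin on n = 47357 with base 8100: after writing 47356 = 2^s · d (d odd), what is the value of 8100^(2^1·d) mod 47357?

n − 1 = 47356 = 2^2 · 11839, so s = 2 and d = 11839.
x_0 = 8100^11839 mod 47357 = 38083.
x_1 = 38083^2 mod 47357 = 6764.

6764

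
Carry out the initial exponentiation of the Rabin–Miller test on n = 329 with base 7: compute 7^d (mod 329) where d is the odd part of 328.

n − 1 = 328 = 2^3 · 41, so s = 3 and d = 41.
7^41 mod 329 = 42.

42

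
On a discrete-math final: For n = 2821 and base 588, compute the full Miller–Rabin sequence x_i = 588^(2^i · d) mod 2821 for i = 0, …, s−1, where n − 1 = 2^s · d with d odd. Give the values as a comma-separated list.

n − 1 = 2820 = 2^2 · 705, so s = 2 and d = 705.
x_0 = 588^705 mod 2821 = 2107.
x_1 = 2107^2 mod 2821 = 2016.

2107, 2016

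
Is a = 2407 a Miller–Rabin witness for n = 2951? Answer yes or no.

yes

n − 1 = 2950 = 2^1 · 1475, so s = 1 and d = 1475.
x_0 = 2407^1475 mod 2951 = 514.
x_0 ∉ {1, 2950} and s = 1, so 2407 is a Miller–Rabin witness and 2951 is composite.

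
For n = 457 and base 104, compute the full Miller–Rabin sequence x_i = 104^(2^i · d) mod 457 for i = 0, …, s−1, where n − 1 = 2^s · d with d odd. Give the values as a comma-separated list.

n − 1 = 456 = 2^3 · 57, so s = 3 and d = 57.
x_0 = 104^57 mod 457 = 170.
x_1 = 170^2 mod 457 = 109.
x_2 = 109^2 mod 457 = 456.

170, 109, 456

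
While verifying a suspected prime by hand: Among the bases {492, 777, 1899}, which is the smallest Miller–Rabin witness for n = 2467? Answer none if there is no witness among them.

n − 1 = 2466 = 2^1 · 1233, so s = 1 and d = 1233.
Base 492: x_0 = 492^1233 mod 2467 = 1. x_0 = 1, so 492 is not a witness.
Base 777: x_0 = 777^1233 mod 2467 = 2466. x_0 = 2466 ≡ −1, so 777 is not a witness.
Base 1899: x_0 = 1899^1233 mod 2467 = 1. x_0 = 1, so 1899 is not a witness.
No listed base is a witness for 2467.

none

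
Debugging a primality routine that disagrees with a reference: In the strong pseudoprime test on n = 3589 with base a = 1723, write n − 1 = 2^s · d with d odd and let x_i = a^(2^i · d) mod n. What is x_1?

2801

n − 1 = 3588 = 2^2 · 897, so s = 2 and d = 897.
x_0 = 1723^897 mod 3589 = 1507.
x_1 = 1507^2 mod 3589 = 2801.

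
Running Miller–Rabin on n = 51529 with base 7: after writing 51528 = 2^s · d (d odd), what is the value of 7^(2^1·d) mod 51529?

n − 1 = 51528 = 2^3 · 6441, so s = 3 and d = 6441.
x_0 = 7^6441 mod 51529 = 49941.
x_1 = 49941^2 mod 51529 = 48352.

48352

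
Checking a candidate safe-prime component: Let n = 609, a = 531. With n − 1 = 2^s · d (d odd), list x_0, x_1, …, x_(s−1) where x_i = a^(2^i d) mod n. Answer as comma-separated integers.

237, 141, 393, 372, 141

n − 1 = 608 = 2^5 · 19, so s = 5 and d = 19.
x_0 = 531^19 mod 609 = 237.
x_1 = 237^2 mod 609 = 141.
x_2 = 141^2 mod 609 = 393.
x_3 = 393^2 mod 609 = 372.
x_4 = 372^2 mod 609 = 141.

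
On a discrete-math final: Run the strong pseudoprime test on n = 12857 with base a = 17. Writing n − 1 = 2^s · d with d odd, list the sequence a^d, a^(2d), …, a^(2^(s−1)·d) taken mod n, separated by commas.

n − 1 = 12856 = 2^3 · 1607, so s = 3 and d = 1607.
x_0 = 17^1607 mod 12857 = 11333.
x_1 = 11333^2 mod 12857 = 8316.
x_2 = 8316^2 mod 12857 = 10910.

11333, 8316, 10910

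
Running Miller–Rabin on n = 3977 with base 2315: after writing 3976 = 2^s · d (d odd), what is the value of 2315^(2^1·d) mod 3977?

289

n − 1 = 3976 = 2^3 · 497, so s = 3 and d = 497.
x_0 = 2315^497 mod 3977 = 17.
x_1 = 17^2 mod 3977 = 289.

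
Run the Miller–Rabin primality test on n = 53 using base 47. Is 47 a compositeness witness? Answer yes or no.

no

n − 1 = 52 = 2^2 · 13, so s = 2 and d = 13.
x_0 = 47^13 mod 53 = 1.
x_0 = 1, so 47 is not a witness.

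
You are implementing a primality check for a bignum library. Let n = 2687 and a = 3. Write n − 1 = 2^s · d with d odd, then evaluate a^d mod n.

1

n − 1 = 2686 = 2^1 · 1343, so s = 1 and d = 1343.
By repeated squaring, 3^1343 ≡ 1 (mod 2687).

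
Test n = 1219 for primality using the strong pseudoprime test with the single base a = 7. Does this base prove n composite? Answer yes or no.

n − 1 = 1218 = 2^1 · 609, so s = 1 and d = 609.
x_0 = 7^609 mod 1219 = 888.
x_0 ∉ {1, 1218} and s = 1, so 7 is a Miller–Rabin witness and 1219 is composite.

yes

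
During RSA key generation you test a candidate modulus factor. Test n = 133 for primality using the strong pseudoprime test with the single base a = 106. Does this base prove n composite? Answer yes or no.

no

n − 1 = 132 = 2^2 · 33, so s = 2 and d = 33.
x_0 = 106^33 mod 133 = 1.
x_0 = 1, so 106 is not a witness.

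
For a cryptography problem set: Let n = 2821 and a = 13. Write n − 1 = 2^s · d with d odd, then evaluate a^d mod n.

n − 1 = 2820 = 2^2 · 705, so s = 2 and d = 705.
Repeated squaring mod 2821: 13^1 ≡ 13, 13^2 ≡ 169, 13^4 ≡ 351, 13^8 ≡ 1898, 13^16 ≡ 2808, 13^32 ≡ 169, 13^64 ≡ 351, 13^128 ≡ 1898, 13^256 ≡ 2808, 13^512 ≡ 169.
705 = 512 + 128 + 64 + 1, so 13^705 ≡ 169·1898·351·13 ≡ 650 (mod 2821).

650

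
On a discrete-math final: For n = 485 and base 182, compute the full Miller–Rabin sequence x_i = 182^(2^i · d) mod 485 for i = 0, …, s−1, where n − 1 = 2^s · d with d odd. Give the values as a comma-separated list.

12, 144

n − 1 = 484 = 2^2 · 121, so s = 2 and d = 121.
x_0 = 182^121 mod 485 = 12.
x_1 = 12^2 mod 485 = 144.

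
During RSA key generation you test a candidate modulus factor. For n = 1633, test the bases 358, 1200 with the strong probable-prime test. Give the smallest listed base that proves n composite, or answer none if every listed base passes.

n − 1 = 1632 = 2^5 · 51, so s = 5 and d = 51.
Base 358: x_0 = 358^51 mod 1633 = 699. x_0 is neither 1 nor 1632, so continue squaring. x_1 = 699^2 mod 1633 = 334. x_2 = 334^2 mod 1633 = 512. x_3 = 512^2 mod 1633 = 864. x_4 = 864^2 mod 1633 = 215. Reached i = s−1 = 4 without hitting −1: 358 is a Miller–Rabin witness and 1633 is composite.
Base 1200: x_0 = 1200^51 mod 1633 = 445. x_0 is neither 1 nor 1632, so continue squaring. x_1 = 445^2 mod 1633 = 432. x_2 = 432^2 mod 1633 = 462. x_3 = 462^2 mod 1633 = 1154. x_4 = 1154^2 mod 1633 = 821. Reached i = s−1 = 4 without hitting −1: 1200 is a Miller–Rabin witness and 1633 is composite.
The smallest witness among the given bases is 358.

358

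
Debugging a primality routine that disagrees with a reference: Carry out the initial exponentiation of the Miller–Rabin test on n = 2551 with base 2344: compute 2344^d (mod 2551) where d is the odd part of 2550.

n − 1 = 2550 = 2^1 · 1275, so s = 1 and d = 1275.
2344^1275 mod 2551 = 2550.

2550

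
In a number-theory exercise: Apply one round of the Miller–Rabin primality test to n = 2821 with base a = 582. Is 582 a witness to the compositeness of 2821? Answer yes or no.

yes

n − 1 = 2820 = 2^2 · 705, so s = 2 and d = 705.
By repeated squaring, 582^705 ≡ 1611 (mod 2821).
x_0 = 582^705 mod 2821 = 1611.
x_0 is neither 1 nor 2820, so continue squaring.
x_1 = 1611^2 mod 2821 = 1.
x_1 = 1 but x_0 ≠ ±1, a nontrivial square root of 1 — 582 is a witness and 2821 is composite.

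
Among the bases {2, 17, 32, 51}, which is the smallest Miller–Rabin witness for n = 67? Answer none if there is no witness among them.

none

n − 1 = 66 = 2^1 · 33, so s = 1 and d = 33.
Base 2: x_0 = 2^33 mod 67 = 66. x_0 = 66 ≡ −1, so 2 is not a witness.
Base 17: x_0 = 17^33 mod 67 = 1. x_0 = 1, so 17 is not a witness.
Base 32: x_0 = 32^33 mod 67 = 66. x_0 = 66 ≡ −1, so 32 is not a witness.
Base 51: x_0 = 51^33 mod 67 = 66. x_0 = 66 ≡ −1, so 51 is not a witness.
No listed base is a witness for 67.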